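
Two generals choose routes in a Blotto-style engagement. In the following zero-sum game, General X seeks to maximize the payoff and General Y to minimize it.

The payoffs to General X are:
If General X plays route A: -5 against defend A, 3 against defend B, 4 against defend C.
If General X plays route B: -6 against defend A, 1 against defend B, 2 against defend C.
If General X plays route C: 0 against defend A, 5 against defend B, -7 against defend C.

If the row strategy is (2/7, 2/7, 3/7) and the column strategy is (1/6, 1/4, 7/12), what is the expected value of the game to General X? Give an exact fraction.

-19/42

Against (1/6, 1/4, 7/12), each row's expected payoff is route A: 9/4; route B: 5/12; route C: -17/6.
Taking the (2/7, 2/7, 3/7)-weighted average: (2/7)·(9/4) + (2/7)·(5/12) + (3/7)·(-17/6) = -19/42.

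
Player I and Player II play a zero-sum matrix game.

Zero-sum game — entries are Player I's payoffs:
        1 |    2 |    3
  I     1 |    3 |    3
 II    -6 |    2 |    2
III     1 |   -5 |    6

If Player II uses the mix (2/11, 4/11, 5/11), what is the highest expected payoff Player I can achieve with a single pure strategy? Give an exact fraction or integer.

I: (1)·(2/11) + (3)·(4/11) + (3)·(5/11) = 29/11.
II: (-6)·(2/11) + (2)·(4/11) + (2)·(5/11) = 6/11.
III: (1)·(2/11) + (-5)·(4/11) + (6)·(5/11) = 12/11.
The best pure response is I with expected payoff 29/11.

29/11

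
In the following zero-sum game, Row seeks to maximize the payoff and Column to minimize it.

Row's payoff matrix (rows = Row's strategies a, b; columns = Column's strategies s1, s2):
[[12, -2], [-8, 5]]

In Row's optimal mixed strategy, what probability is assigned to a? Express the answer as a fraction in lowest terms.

13/27

Row minima are -2 and -8, so Row's maximin is -2; column maxima are 12 and 5, so Column's minimax is 5. These differ, so the equilibrium is in mixed strategies.
Let Row play a with probability p. Column is indifferent when 12p − 8(1−p) = −2p + 5(1−p), giving p = 13/27.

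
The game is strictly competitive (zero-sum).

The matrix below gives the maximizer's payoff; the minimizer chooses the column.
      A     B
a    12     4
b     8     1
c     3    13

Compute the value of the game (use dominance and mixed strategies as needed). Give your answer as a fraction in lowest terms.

8

Row b is strictly dominated by row a, so the maximizer never plays it.
The remaining 2×2 game on (a, c) × (A, B) has no saddle point. Let the maximizer play a with probability p; indifference gives 12p + 3(1−p) = 4p + 13(1−p), so p = 5/9.
Similarly the minimizer's optimal q on A is 1/2, and the value is 12·(1/2) + (4)·(1/2) = 8.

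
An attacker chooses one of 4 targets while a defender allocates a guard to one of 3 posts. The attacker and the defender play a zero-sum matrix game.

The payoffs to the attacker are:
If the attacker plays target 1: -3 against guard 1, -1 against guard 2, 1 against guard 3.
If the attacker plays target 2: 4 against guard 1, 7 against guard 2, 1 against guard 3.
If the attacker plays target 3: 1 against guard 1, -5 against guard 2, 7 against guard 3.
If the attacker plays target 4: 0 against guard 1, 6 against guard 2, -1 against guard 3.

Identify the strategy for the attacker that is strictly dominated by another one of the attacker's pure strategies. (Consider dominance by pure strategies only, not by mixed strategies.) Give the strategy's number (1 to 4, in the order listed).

4

Compare target 4 with target 2: 4 > 0, 7 > 6, 1 > -1.
So target 2 strictly dominates target 4 for the attacker; target 4 is strictly dominated.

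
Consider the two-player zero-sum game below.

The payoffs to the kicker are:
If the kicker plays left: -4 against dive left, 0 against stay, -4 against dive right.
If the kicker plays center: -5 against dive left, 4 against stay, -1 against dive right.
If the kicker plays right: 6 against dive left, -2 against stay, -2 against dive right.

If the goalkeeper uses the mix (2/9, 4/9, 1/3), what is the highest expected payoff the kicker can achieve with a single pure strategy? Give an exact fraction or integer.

1/3

left: (-4)·(2/9) + (0)·(4/9) + (-4)·(1/3) = -20/9.
center: (-5)·(2/9) + (4)·(4/9) + (-1)·(1/3) = 1/3.
right: (6)·(2/9) + (-2)·(4/9) + (-2)·(1/3) = -2/9.
The best pure response is center with expected payoff 1/3.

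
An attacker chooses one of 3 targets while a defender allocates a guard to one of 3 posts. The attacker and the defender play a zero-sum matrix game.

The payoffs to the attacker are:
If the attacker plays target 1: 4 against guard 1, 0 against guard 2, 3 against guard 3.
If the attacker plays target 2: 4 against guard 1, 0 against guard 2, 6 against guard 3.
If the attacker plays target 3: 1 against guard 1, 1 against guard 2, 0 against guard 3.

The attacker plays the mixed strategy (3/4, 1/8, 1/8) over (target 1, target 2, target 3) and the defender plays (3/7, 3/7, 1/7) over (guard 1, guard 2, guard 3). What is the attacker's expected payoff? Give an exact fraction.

57/28

Against (3/7, 3/7, 1/7), each row's expected payoff is target 1: 15/7; target 2: 18/7; target 3: 6/7.
Taking the (3/4, 1/8, 1/8)-weighted average: (3/4)·(15/7) + (1/8)·(18/7) + (1/8)·(6/7) = 57/28.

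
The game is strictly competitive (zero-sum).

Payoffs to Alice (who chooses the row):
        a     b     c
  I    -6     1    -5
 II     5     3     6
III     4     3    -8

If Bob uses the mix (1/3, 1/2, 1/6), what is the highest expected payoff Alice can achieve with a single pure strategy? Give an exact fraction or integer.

I: (-6)·(1/3) + (1)·(1/2) + (-5)·(1/6) = -7/3.
II: (5)·(1/3) + (3)·(1/2) + (6)·(1/6) = 25/6.
III: (4)·(1/3) + (3)·(1/2) + (-8)·(1/6) = 3/2.
The best pure response is II with expected payoff 25/6.

25/6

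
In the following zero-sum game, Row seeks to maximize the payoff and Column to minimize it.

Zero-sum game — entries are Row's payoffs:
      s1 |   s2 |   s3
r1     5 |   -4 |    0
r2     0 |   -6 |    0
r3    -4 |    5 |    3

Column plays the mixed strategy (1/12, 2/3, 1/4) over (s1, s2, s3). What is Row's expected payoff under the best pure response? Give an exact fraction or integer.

r1: (5)·(1/12) + (-4)·(2/3) + (0)·(1/4) = -9/4.
r2: (0)·(1/12) + (-6)·(2/3) + (0)·(1/4) = -4.
r3: (-4)·(1/12) + (5)·(2/3) + (3)·(1/4) = 15/4.
The best pure response is r3 with expected payoff 15/4.

15/4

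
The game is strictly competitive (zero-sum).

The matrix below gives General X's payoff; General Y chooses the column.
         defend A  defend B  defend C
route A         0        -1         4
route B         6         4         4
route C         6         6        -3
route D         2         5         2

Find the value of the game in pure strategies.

Row minima: -1, 4, -3, 2 → General X's maximin is 4.
Column maxima: 6, 6, 4 → General Y's minimax is 4.
They coincide at (route B, defend C), so the value is 4.

4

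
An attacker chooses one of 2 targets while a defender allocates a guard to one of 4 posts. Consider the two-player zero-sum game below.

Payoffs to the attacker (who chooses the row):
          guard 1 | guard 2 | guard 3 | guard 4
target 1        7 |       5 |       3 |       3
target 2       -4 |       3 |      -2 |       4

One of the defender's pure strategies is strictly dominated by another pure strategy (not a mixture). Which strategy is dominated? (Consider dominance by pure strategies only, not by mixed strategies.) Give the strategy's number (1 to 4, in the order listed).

2

The defender prefers columns that give the attacker less. Compare guard 2 with guard 3: 3 < 5, -2 < 3.
So guard 3 strictly dominates guard 2 for the defender; guard 2 is strictly dominated.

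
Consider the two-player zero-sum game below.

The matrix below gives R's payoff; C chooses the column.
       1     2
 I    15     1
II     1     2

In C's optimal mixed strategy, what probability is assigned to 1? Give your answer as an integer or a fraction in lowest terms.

Row minima are 1 and 1, so R's maximin is 1; column maxima are 15 and 2, so C's minimax is 2. These differ, so the equilibrium is in mixed strategies.
Let C play 1 with probability q. R is indifferent when 15q + (1−q) = q + 2(1−q), giving q = 1/15.

1/15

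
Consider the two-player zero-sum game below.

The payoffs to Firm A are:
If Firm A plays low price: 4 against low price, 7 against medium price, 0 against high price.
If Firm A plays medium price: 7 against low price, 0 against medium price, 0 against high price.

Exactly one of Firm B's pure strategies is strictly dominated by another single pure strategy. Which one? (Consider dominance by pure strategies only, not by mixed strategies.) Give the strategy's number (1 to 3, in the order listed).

Firm B prefers columns that give Firm A less. Compare low price with high price: 0 < 4, 0 < 7.
So high price strictly dominates low price for Firm B; low price is strictly dominated.

1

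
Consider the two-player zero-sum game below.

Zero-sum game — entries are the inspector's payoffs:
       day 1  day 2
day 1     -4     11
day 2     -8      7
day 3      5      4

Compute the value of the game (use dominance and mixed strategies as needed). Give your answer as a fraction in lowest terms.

Row day 2 is strictly dominated by row day 1, so the inspector never plays it.
The remaining 2×2 game on (day 1, day 3) × (day 1, day 2) has no saddle point. Let the inspector play day 1 with probability p; indifference gives −4p + 5(1−p) = 11p + 4(1−p), so p = 1/16.
Similarly the inspectee's optimal q on day 1 is 7/16, and the value is -4·(7/16) + (11)·(9/16) = 71/16.

71/16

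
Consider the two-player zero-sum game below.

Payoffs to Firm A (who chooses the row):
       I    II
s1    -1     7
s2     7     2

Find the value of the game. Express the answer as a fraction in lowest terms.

51/13

Row minima are -1 and 2, so Firm A's maximin is 2; column maxima are 7 and 7, so Firm B's minimax is 7. These differ, so the equilibrium is in mixed strategies.
Let Firm A play s1 with probability p. Firm B is indifferent when −p + 7(1−p) = 7p + 2(1−p), giving p = 5/13.
Let Firm B play I with probability q. Firm A is indifferent when −q + 7(1−q) = 7q + 2(1−q), giving q = 5/13.
The value is -1·(5/13) + (7)·(8/13) = 51/13.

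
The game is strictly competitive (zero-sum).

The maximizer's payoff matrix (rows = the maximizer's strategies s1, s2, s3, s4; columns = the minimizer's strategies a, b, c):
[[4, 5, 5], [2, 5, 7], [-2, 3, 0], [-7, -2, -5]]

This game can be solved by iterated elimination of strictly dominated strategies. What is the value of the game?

4

Row s4 is strictly dominated by row s1 (4>-7, 5>-2, 5>-5); eliminate s4.
Row s3 is strictly dominated by row s1 (4>-2, 5>3, 5>0); eliminate s3.
Column b is strictly dominated by a for the minimizer (4<5, 2<5); eliminate b.
Column c is strictly dominated by a for the minimizer (4<5, 2<7); eliminate c.
Row s2 is strictly dominated by row s1 (4>2); eliminate s2.
Only (s1, a) remains, with payoff 4.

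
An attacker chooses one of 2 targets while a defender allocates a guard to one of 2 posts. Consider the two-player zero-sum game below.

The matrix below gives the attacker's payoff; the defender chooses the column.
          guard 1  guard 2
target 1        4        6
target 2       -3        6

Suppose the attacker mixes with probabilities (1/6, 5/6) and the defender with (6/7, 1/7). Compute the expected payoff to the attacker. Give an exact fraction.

-5/7

Against (6/7, 1/7), each row's expected payoff is target 1: 30/7; target 2: -12/7.
Taking the (1/6, 5/6)-weighted average: (1/6)·(30/7) + (5/6)·(-12/7) = -5/7.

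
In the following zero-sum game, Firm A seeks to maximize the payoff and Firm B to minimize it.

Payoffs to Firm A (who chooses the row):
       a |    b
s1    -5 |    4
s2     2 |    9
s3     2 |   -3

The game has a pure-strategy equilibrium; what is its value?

Row minima: -5, 2, -3 → Firm A's maximin is 2.
Column maxima: 2, 9 → Firm B's minimax is 2.
They coincide at (s2, a), so the value is 2.

2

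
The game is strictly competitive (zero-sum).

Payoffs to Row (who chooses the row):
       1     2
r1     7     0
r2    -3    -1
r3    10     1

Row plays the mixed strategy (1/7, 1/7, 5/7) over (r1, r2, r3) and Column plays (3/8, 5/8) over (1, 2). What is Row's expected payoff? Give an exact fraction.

13/4

Against (3/8, 5/8), each row's expected payoff is r1: 21/8; r2: -7/4; r3: 35/8.
Taking the (1/7, 1/7, 5/7)-weighted average: (1/7)·(21/8) + (1/7)·(-7/4) + (5/7)·(35/8) = 13/4.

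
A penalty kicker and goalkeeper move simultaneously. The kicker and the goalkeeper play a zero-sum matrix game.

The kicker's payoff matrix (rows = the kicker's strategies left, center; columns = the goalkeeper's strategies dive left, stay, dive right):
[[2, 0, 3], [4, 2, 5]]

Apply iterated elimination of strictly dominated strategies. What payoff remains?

2

Column dive left is strictly dominated by stay for the goalkeeper (0<2, 2<4); eliminate dive left.
Column dive right is strictly dominated by stay for the goalkeeper (0<3, 2<5); eliminate dive right.
Row left is strictly dominated by row center (2>0); eliminate left.
Only (center, stay) remains, with payoff 2.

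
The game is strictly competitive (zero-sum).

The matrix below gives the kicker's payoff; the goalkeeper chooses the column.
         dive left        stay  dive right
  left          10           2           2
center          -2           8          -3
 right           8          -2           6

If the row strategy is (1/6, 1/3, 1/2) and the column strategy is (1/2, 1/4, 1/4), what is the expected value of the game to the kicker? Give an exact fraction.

Against (1/2, 1/4, 1/4), each row's expected payoff is left: 6; center: 1/4; right: 5.
Taking the (1/6, 1/3, 1/2)-weighted average: (1/6)·(6) + (1/3)·(1/4) + (1/2)·(5) = 43/12.

43/12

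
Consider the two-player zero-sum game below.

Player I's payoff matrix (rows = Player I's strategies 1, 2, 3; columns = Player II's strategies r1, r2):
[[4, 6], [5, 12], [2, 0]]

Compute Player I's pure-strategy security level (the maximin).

5

The worst-case payoff for each row is 1: 4, 2: 5, 3: 0.
The best of these is 5.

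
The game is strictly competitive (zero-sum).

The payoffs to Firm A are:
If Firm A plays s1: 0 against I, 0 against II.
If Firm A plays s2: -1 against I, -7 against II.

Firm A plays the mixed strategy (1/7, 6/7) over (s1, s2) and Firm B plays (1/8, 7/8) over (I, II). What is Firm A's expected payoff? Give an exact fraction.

-75/14

Against (1/8, 7/8), each row's expected payoff is s1: 0; s2: -25/4.
Taking the (1/7, 6/7)-weighted average: (1/7)·(0) + (6/7)·(-25/4) = -75/14.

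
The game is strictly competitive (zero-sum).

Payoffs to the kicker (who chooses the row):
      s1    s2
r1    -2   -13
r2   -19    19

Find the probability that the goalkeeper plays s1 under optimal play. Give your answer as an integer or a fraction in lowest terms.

32/49

Row minima are -13 and -19, so the kicker's maximin is -13; column maxima are -2 and 19, so the goalkeeper's minimax is -2. These differ, so the equilibrium is in mixed strategies.
Let the goalkeeper play s1 with probability q. The kicker is indifferent when −2q − 13(1−q) = −19q + 19(1−q), giving q = 32/49.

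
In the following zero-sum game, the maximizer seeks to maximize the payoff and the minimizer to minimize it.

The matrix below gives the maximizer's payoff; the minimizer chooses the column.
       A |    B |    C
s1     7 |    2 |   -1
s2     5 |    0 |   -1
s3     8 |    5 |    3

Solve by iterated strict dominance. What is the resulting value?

3

Column B is strictly dominated by C for the minimizer (-1<2, -1<0, 3<5); eliminate B.
Row s2 is strictly dominated by row s3 (8>5, 3>-1); eliminate s2.
Row s1 is strictly dominated by row s3 (8>7, 3>-1); eliminate s1.
Column A is strictly dominated by C for the minimizer (3<8); eliminate A.
Only (s3, C) remains, with payoff 3.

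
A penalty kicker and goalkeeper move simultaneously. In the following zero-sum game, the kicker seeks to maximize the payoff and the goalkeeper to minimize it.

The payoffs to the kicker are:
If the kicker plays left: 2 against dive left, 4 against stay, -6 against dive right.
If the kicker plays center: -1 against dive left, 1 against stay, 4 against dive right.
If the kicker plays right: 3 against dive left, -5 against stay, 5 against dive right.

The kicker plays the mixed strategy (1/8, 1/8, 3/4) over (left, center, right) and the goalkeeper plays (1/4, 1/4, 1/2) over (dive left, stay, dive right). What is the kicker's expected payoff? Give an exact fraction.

Against (1/4, 1/4, 1/2), each row's expected payoff is left: -3/2; center: 2; right: 2.
Taking the (1/8, 1/8, 3/4)-weighted average: (1/8)·(-3/2) + (1/8)·(2) + (3/4)·(2) = 25/16.

25/16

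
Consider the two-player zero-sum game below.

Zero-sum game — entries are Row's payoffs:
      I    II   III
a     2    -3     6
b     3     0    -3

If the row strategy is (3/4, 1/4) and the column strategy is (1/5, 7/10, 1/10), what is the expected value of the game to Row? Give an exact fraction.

Against (1/5, 7/10, 1/10), each row's expected payoff is a: -11/10; b: 3/10.
Taking the (3/4, 1/4)-weighted average: (3/4)·(-11/10) + (1/4)·(3/10) = -3/4.

-3/4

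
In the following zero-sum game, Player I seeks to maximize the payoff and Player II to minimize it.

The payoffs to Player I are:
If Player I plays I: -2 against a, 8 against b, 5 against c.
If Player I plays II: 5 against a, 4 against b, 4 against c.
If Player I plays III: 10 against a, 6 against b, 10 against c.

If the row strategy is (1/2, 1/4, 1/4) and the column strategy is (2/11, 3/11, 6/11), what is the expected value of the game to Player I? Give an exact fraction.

61/11

Against (2/11, 3/11, 6/11), each row's expected payoff is I: 50/11; II: 46/11; III: 98/11.
Taking the (1/2, 1/4, 1/4)-weighted average: (1/2)·(50/11) + (1/4)·(46/11) + (1/4)·(98/11) = 61/11.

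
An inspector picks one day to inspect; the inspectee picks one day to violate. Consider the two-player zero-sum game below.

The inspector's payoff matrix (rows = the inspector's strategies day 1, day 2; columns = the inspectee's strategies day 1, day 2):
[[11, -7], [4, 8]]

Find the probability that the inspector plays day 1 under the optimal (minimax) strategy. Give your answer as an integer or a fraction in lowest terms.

2/11

Row minima are -7 and 4, so the inspector's maximin is 4; column maxima are 11 and 8, so the inspectee's minimax is 8. These differ, so the equilibrium is in mixed strategies.
Let the inspector play day 1 with probability p. The inspectee is indifferent when 11p + 4(1−p) = −7p + 8(1−p), giving p = 2/11.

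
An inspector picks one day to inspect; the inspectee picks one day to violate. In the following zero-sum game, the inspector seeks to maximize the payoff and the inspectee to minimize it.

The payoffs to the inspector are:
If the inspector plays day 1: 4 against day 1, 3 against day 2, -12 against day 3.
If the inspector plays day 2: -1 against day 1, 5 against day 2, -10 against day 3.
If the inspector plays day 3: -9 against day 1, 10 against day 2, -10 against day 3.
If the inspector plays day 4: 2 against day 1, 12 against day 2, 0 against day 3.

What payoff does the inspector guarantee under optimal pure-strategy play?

Row minima: -12, -10, -10, 0 → the inspector's maximin is 0.
Column maxima: 4, 12, 0 → the inspectee's minimax is 0.
They coincide at (day 4, day 3), so the value is 0.

0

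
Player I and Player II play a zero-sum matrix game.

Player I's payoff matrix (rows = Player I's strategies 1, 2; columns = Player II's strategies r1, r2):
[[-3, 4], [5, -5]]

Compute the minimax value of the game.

5/17

Row minima are -3 and -5, so Player I's maximin is -3; column maxima are 5 and 4, so Player II's minimax is 4. These differ, so the equilibrium is in mixed strategies.
Let Player I play 1 with probability p. Player II is indifferent when −3p + 5(1−p) = 4p − 5(1−p), giving p = 10/17.
Let Player II play r1 with probability q. Player I is indifferent when −3q + 4(1−q) = 5q − 5(1−q), giving q = 9/17.
The value is -3·(9/17) + (4)·(8/17) = 5/17.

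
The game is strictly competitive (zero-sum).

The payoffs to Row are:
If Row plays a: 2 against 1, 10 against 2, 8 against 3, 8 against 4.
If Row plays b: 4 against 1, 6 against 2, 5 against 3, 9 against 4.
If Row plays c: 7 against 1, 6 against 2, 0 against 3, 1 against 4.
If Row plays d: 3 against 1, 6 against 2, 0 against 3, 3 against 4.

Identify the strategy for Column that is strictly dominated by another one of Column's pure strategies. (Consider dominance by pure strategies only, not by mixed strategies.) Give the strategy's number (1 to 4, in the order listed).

Column prefers columns that give Row less. Compare 2 with 3: 8 < 10, 5 < 6, 0 < 6, 0 < 6.
So 3 strictly dominates 2 for Column; 2 is strictly dominated.

2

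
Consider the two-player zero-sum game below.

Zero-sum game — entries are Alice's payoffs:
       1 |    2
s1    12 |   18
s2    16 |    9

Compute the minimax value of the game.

Row minima are 12 and 9, so Alice's maximin is 12; column maxima are 16 and 18, so Bob's minimax is 16. These differ, so the equilibrium is in mixed strategies.
Let Alice play s1 with probability p. Bob is indifferent when 12p + 16(1−p) = 18p + 9(1−p), giving p = 7/13.
Let Bob play 1 with probability q. Alice is indifferent when 12q + 18(1−q) = 16q + 9(1−q), giving q = 9/13.
The value is 12·(9/13) + (18)·(4/13) = 180/13.

180/13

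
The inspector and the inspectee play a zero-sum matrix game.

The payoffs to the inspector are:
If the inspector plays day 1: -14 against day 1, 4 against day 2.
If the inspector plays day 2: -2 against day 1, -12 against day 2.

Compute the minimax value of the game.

-44/7

Row minima are -14 and -12, so the inspector's maximin is -12; column maxima are -2 and 4, so the inspectee's minimax is -2. These differ, so the equilibrium is in mixed strategies.
Let the inspector play day 1 with probability p. The inspectee is indifferent when −14p − 2(1−p) = 4p − 12(1−p), giving p = 5/14.
Let the inspectee play day 1 with probability q. The inspector is indifferent when −14q + 4(1−q) = −2q − 12(1−q), giving q = 4/7.
The value is -14·(4/7) + (4)·(3/7) = -44/7.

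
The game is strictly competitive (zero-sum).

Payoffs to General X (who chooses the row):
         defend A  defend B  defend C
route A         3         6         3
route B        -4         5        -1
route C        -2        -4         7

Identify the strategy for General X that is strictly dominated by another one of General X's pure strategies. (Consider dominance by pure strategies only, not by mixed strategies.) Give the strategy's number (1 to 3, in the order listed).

2

Compare route B with route A: 3 > -4, 6 > 5, 3 > -1.
So route A strictly dominates route B for General X; route B is strictly dominated.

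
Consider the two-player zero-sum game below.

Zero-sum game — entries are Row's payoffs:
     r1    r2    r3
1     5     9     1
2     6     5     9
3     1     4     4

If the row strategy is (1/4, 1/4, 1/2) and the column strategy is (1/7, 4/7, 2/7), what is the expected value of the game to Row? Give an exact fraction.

137/28

Against (1/7, 4/7, 2/7), each row's expected payoff is 1: 43/7; 2: 44/7; 3: 25/7.
Taking the (1/4, 1/4, 1/2)-weighted average: (1/4)·(43/7) + (1/4)·(44/7) + (1/2)·(25/7) = 137/28.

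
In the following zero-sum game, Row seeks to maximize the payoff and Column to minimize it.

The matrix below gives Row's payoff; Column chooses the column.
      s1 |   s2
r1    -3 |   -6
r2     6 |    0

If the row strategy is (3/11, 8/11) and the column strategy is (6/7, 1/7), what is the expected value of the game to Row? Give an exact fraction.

Against (6/7, 1/7), each row's expected payoff is r1: -24/7; r2: 36/7.
Taking the (3/11, 8/11)-weighted average: (3/11)·(-24/7) + (8/11)·(36/7) = 216/77.

216/77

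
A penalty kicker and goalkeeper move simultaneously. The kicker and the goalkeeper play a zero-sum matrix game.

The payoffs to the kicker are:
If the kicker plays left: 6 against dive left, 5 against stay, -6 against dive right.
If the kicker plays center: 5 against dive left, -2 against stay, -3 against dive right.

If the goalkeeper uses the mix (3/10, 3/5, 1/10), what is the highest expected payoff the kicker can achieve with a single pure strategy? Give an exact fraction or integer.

left: (6)·(3/10) + (5)·(3/5) + (-6)·(1/10) = 21/5.
center: (5)·(3/10) + (-2)·(3/5) + (-3)·(1/10) = 0.
The best pure response is left with expected payoff 21/5.

21/5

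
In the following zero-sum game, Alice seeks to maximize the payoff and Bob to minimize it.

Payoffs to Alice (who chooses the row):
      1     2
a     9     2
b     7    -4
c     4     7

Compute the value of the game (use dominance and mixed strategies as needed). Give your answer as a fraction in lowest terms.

11/2

Row b is strictly dominated by row a, so Alice never plays it.
The remaining 2×2 game on (a, c) × (1, 2) has no saddle point. Let Alice play a with probability p; indifference gives 9p + 4(1−p) = 2p + 7(1−p), so p = 3/10.
Similarly Bob's optimal q on 1 is 1/2, and the value is 9·(1/2) + (2)·(1/2) = 11/2.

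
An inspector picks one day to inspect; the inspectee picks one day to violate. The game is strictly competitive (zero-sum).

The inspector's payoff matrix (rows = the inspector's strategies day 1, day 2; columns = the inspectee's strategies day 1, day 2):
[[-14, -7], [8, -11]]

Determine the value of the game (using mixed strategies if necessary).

-105/13

Row minima are -14 and -11, so the inspector's maximin is -11; column maxima are 8 and -7, so the inspectee's minimax is -7. These differ, so the equilibrium is in mixed strategies.
Let the inspector play day 1 with probability p. The inspectee is indifferent when −14p + 8(1−p) = −7p − 11(1−p), giving p = 19/26.
Let the inspectee play day 1 with probability q. The inspector is indifferent when −14q − 7(1−q) = 8q − 11(1−q), giving q = 2/13.
The value is -14·(2/13) + (-7)·(11/13) = -105/13.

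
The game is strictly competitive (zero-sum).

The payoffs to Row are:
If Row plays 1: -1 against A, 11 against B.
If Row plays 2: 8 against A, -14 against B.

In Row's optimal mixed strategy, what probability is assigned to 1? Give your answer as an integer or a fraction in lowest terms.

11/17

Row minima are -1 and -14, so Row's maximin is -1; column maxima are 8 and 11, so Column's minimax is 8. These differ, so the equilibrium is in mixed strategies.
Let Row play 1 with probability p. Column is indifferent when −p + 8(1−p) = 11p − 14(1−p), giving p = 11/17.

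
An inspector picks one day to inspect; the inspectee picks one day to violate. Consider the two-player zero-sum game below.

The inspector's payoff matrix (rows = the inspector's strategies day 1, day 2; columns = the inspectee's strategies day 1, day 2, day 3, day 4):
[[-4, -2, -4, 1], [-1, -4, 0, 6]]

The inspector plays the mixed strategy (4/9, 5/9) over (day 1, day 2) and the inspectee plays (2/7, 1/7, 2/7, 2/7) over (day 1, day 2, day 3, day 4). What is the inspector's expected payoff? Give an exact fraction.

Against (2/7, 1/7, 2/7, 2/7), each row's expected payoff is day 1: -16/7; day 2: 6/7.
Taking the (4/9, 5/9)-weighted average: (4/9)·(-16/7) + (5/9)·(6/7) = -34/63.

-34/63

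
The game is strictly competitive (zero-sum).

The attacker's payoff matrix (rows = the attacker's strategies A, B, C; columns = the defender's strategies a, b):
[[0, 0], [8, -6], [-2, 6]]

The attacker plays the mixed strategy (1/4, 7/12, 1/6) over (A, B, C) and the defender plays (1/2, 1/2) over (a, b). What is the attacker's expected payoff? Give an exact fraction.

11/12

Against (1/2, 1/2), each row's expected payoff is A: 0; B: 1; C: 2.
Taking the (1/4, 7/12, 1/6)-weighted average: (1/4)·(0) + (7/12)·(1) + (1/6)·(2) = 11/12.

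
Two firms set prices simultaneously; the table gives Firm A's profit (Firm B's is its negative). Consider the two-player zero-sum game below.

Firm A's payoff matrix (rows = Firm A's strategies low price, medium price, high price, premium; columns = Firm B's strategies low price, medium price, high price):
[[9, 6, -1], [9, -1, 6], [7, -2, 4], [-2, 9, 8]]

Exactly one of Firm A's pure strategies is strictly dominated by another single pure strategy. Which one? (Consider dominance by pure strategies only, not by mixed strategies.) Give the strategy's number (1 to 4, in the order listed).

3

Compare high price with medium price: 9 > 7, -1 > -2, 6 > 4.
So medium price strictly dominates high price for Firm A; high price is strictly dominated.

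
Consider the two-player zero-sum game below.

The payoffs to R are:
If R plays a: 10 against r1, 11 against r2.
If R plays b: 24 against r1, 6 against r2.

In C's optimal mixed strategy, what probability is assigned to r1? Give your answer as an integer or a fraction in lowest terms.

5/19

Row minima are 10 and 6, so R's maximin is 10; column maxima are 24 and 11, so C's minimax is 11. These differ, so the equilibrium is in mixed strategies.
Let C play r1 with probability q. R is indifferent when 10q + 11(1−q) = 24q + 6(1−q), giving q = 5/19.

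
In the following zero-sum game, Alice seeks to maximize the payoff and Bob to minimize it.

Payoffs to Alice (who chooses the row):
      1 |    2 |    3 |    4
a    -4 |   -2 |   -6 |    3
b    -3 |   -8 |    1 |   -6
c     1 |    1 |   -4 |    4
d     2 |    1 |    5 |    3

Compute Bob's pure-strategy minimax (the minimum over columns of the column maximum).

1

The worst case (largest entry) in each column is 1: 2, 2: 1, 3: 5, 4: 4.
The best (smallest) of these is 1.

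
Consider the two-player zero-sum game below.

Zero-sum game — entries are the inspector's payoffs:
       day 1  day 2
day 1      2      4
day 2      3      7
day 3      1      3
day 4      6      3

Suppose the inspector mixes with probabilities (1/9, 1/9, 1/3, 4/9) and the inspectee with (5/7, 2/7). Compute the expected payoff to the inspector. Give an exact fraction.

32/9

Against (5/7, 2/7), each row's expected payoff is day 1: 18/7; day 2: 29/7; day 3: 11/7; day 4: 36/7.
Taking the (1/9, 1/9, 1/3, 4/9)-weighted average: (1/9)·(18/7) + (1/9)·(29/7) + (1/3)·(11/7) + (4/9)·(36/7) = 32/9.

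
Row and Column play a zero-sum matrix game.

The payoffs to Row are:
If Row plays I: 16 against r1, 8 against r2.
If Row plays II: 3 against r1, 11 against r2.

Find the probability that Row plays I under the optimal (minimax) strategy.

1/2

Row minima are 8 and 3, so Row's maximin is 8; column maxima are 16 and 11, so Column's minimax is 11. These differ, so the equilibrium is in mixed strategies.
Let Row play I with probability p. Column is indifferent when 16p + 3(1−p) = 8p + 11(1−p), giving p = 1/2.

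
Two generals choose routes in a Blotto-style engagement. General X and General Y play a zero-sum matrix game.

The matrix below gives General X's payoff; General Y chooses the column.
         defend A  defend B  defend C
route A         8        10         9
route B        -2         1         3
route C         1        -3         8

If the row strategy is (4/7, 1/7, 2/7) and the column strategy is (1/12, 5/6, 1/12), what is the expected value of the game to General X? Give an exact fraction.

437/84

Against (1/12, 5/6, 1/12), each row's expected payoff is route A: 39/4; route B: 11/12; route C: -7/4.
Taking the (4/7, 1/7, 2/7)-weighted average: (4/7)·(39/4) + (1/7)·(11/12) + (2/7)·(-7/4) = 437/84.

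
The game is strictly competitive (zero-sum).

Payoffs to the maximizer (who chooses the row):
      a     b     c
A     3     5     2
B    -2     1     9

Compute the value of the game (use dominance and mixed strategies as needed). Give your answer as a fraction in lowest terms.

Column b is strictly dominated by a for the minimizer (it gives the maximizer more in every row).
The remaining 2×2 game on (A, B) × (a, c) has no saddle point. Let the maximizer play A with probability p; indifference gives 3p − 2(1−p) = 2p + 9(1−p), so p = 11/12.
Similarly the minimizer's optimal q on a is 7/12, and the value is 3·(7/12) + (2)·(5/12) = 31/12.

31/12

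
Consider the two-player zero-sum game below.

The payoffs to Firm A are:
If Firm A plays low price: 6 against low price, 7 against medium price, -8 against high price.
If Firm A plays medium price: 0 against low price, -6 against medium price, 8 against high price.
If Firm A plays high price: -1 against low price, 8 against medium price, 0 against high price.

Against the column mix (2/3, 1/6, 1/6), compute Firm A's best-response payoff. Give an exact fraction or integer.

low price: (6)·(2/3) + (7)·(1/6) + (-8)·(1/6) = 23/6.
medium price: (0)·(2/3) + (-6)·(1/6) + (8)·(1/6) = 1/3.
high price: (-1)·(2/3) + (8)·(1/6) + (0)·(1/6) = 2/3.
The best pure response is low price with expected payoff 23/6.

23/6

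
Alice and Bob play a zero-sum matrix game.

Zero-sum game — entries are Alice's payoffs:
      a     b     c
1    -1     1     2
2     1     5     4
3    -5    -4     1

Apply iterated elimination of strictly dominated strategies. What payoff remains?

Row 1 is strictly dominated by row 2 (1>-1, 5>1, 4>2); eliminate 1.
Column b is strictly dominated by a for Bob (1<5, -5<-4); eliminate b.
Column c is strictly dominated by a for Bob (1<4, -5<1); eliminate c.
Row 3 is strictly dominated by row 2 (1>-5); eliminate 3.
Only (2, a) remains, with payoff 1.

1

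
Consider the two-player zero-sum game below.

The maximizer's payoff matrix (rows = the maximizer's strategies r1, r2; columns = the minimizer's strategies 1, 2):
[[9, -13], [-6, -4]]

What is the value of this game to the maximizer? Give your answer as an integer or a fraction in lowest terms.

-19/4

Row minima are -13 and -6, so the maximizer's maximin is -6; column maxima are 9 and -4, so the minimizer's minimax is -4. These differ, so the equilibrium is in mixed strategies.
Let the maximizer play r1 with probability p. The minimizer is indifferent when 9p − 6(1−p) = −13p − 4(1−p), giving p = 1/12.
Let the minimizer play 1 with probability q. The maximizer is indifferent when 9q − 13(1−q) = −6q − 4(1−q), giving q = 3/8.
The value is 9·(3/8) + (-13)·(5/8) = -19/4.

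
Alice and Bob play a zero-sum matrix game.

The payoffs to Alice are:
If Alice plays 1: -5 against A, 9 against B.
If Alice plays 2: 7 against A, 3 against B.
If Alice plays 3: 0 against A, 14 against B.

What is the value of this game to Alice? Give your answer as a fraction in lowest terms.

Row 1 is strictly dominated by row 3, so Alice never plays it.
The remaining 2×2 game on (2, 3) × (A, B) has no saddle point. Let Alice play 2 with probability p; indifference gives 7p = 3p + 14(1−p), so p = 7/9.
Similarly Bob's optimal q on A is 11/18, and the value is 7·(11/18) + (3)·(7/18) = 49/9.

49/9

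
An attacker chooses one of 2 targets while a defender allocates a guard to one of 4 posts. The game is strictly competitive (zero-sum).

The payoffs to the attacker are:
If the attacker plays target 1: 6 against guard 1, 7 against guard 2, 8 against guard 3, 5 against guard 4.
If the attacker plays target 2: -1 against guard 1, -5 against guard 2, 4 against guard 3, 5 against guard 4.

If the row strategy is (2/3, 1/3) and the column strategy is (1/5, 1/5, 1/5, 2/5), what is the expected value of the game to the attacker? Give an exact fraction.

14/3

Against (1/5, 1/5, 1/5, 2/5), each row's expected payoff is target 1: 31/5; target 2: 8/5.
Taking the (2/3, 1/3)-weighted average: (2/3)·(31/5) + (1/3)·(8/5) = 14/3.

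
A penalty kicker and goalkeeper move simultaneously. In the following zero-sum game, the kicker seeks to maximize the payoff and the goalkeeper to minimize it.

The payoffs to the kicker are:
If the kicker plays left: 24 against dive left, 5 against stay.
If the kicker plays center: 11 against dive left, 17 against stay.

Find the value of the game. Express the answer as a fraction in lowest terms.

353/25

Row minima are 5 and 11, so the kicker's maximin is 11; column maxima are 24 and 17, so the goalkeeper's minimax is 17. These differ, so the equilibrium is in mixed strategies.
Let the kicker play left with probability p. The goalkeeper is indifferent when 24p + 11(1−p) = 5p + 17(1−p), giving p = 6/25.
Let the goalkeeper play dive left with probability q. The kicker is indifferent when 24q + 5(1−q) = 11q + 17(1−q), giving q = 12/25.
The value is 24·(12/25) + (5)·(13/25) = 353/25.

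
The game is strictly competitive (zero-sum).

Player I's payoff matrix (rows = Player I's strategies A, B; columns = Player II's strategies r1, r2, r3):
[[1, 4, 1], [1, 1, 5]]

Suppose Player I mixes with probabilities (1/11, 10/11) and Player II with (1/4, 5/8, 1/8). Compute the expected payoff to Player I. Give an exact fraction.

13/8

Against (1/4, 5/8, 1/8), each row's expected payoff is A: 23/8; B: 3/2.
Taking the (1/11, 10/11)-weighted average: (1/11)·(23/8) + (10/11)·(3/2) = 13/8.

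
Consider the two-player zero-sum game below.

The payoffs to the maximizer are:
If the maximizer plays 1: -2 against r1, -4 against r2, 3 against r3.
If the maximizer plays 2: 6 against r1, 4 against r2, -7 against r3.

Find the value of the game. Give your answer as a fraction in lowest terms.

-8/9

Column r1 is strictly dominated by r2 for the minimizer (it gives the maximizer more in every row).
The remaining 2×2 game on (1, 2) × (r2, r3) has no saddle point. Let the maximizer play 1 with probability p; indifference gives −4p + 4(1−p) = 3p − 7(1−p), so p = 11/18.
Similarly the minimizer's optimal q on r2 is 5/9, and the value is -4·(5/9) + (3)·(4/9) = -8/9.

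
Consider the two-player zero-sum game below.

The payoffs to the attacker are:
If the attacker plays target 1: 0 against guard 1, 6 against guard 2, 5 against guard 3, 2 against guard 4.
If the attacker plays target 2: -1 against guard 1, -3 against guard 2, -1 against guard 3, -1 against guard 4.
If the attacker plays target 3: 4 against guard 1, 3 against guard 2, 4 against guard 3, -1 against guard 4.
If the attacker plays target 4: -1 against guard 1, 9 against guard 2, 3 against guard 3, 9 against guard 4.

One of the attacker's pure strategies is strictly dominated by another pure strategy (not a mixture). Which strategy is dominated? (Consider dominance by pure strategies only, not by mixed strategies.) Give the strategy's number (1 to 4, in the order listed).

2

Compare target 2 with target 1: 0 > -1, 6 > -3, 5 > -1, 2 > -1.
So target 1 strictly dominates target 2 for the attacker; target 2 is strictly dominated.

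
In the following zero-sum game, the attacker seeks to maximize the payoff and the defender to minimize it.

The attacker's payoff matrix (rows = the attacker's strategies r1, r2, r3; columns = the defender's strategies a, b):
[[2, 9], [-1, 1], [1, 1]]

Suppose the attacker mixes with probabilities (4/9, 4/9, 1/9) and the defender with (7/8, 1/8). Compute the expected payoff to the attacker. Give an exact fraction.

19/18

Against (7/8, 1/8), each row's expected payoff is r1: 23/8; r2: -3/4; r3: 1.
Taking the (4/9, 4/9, 1/9)-weighted average: (4/9)·(23/8) + (4/9)·(-3/4) + (1/9)·(1) = 19/18.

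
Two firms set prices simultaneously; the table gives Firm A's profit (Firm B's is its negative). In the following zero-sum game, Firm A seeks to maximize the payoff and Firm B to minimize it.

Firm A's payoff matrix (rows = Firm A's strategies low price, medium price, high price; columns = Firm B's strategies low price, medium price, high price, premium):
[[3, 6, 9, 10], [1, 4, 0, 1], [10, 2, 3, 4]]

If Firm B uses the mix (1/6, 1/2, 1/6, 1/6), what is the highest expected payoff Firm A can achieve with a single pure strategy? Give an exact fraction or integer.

low price: (3)·(1/6) + (6)·(1/2) + (9)·(1/6) + (10)·(1/6) = 20/3.
medium price: (1)·(1/6) + (4)·(1/2) + (0)·(1/6) + (1)·(1/6) = 7/3.
high price: (10)·(1/6) + (2)·(1/2) + (3)·(1/6) + (4)·(1/6) = 23/6.
The best pure response is low price with expected payoff 20/3.

20/3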